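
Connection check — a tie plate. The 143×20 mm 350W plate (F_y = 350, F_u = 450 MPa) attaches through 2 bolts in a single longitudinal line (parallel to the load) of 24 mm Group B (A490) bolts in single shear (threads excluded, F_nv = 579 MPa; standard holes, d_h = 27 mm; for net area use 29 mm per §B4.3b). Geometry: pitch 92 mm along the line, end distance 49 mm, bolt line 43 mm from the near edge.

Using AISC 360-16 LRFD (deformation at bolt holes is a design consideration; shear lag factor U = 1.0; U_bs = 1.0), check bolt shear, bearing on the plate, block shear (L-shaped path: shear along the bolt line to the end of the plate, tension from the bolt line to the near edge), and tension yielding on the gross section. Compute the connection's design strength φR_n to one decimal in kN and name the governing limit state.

Bolt shear: A_b = π(24)²/4 = 452.39 mm². φR_n = 0.75 × 579 × 452.39 × 2 × 1 = 392.9 kN.
Bearing (20 mm plate, F_u = 450 MPa): end bolts L_c = 49 − 27/2 = 35.5, R_n = min(1.2×35.5×20×450, 2.4×24×20×450) = 383.4 kN/bolt; interior L_c = 92 − 27 = 65, R_n = 518.4 kN/bolt. φR_n = 0.75 × (1×383.4 + 1×518.4) = 676.4 kN.
Block shear: shear path 1×[49+1×92] = 1×141 mm, A_gv = 2820, A_nv = 1×(141 − 1.5×29)×20 = 1950 mm²; tension to near edge: (43 − 0.5×29)×20 = 570 mm². R_n = min(0.6×450×1950, 0.6×350×2820) + 1.0×450×570 = min(526.5, 592.2) + 256.5 = 783 kN. φR_n = 0.75 × 783 = 587.3 kN.
Tension yield (gross): A_g = 143×20 = 2860 mm². φR_n = 0.90 × 350 × 2860 = 900.9 kN.
Governing: min(392.9, 676.4, 587.3, 900.9) = 392.9 kN → bolt shear.

392.9 kN (bolt shear governs)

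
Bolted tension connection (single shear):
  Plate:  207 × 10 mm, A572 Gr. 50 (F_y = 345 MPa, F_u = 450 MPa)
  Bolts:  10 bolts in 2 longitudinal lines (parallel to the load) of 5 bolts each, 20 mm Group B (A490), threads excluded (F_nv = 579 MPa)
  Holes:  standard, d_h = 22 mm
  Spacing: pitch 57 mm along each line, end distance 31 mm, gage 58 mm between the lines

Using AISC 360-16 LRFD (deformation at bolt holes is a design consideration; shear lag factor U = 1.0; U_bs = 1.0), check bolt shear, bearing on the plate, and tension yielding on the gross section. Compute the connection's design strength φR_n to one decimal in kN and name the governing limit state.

642.7 kN (gross-section yield governs)

Bolt shear: A_b = π(20)²/4 = 314.16 mm². φR_n = 0.75 × 579 × 314.16 × 10 × 1 = 1364.2 kN.
Bearing (10 mm plate, F_u = 450 MPa): end bolts L_c = 31 − 22/2 = 20, R_n = min(1.2×20×10×450, 2.4×20×10×450) = 108 kN/bolt; interior L_c = 57 − 22 = 35, R_n = 189 kN/bolt. φR_n = 0.75 × (2×108 + 8×189) = 1296.0 kN.
Tension yield (gross): A_g = 207×10 = 2070 mm². φR_n = 0.90 × 345 × 2070 = 642.7 kN.
Governing: min(1364.2, 1296.0, 642.7) = 642.7 kN → gross-section yield.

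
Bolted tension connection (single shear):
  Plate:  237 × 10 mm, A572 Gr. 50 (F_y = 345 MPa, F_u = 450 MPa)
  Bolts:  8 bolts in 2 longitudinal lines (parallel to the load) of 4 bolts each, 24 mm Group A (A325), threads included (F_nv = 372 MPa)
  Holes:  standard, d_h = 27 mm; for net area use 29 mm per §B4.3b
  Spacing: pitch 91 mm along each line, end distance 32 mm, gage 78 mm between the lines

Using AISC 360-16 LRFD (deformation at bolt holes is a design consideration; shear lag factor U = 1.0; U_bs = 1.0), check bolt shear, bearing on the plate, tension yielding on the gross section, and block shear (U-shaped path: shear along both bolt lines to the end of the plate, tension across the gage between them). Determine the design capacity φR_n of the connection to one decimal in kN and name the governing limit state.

735.9 kN (gross-section yield governs)

Bolt shear: A_b = π(24)²/4 = 452.39 mm². φR_n = 0.75 × 372 × 452.39 × 8 × 1 = 1009.7 kN.
Bearing (10 mm plate, F_u = 450 MPa): end bolts L_c = 32 − 27/2 = 18.5, R_n = min(1.2×18.5×10×450, 2.4×24×10×450) = 99.9 kN/bolt; interior L_c = 91 − 27 = 64, R_n = 259.2 kN/bolt. φR_n = 0.75 × (2×99.9 + 6×259.2) = 1316.3 kN.
Tension yield (gross): A_g = 237×10 = 2370 mm². φR_n = 0.90 × 345 × 2370 = 735.9 kN.
Block shear: shear path 2×[32+3×91] = 2×305 mm, A_gv = 6100, A_nv = 2×(305 − 3.5×29)×10 = 4070 mm²; tension across gage: (78 − 1×29)×10 = 490 mm². R_n = min(0.6×450×4070, 0.6×345×6100) + 1.0×450×490 = min(1098.9, 1262.7) + 220.5 = 1319.4 kN. φR_n = 0.75 × 1319.4 = 989.6 kN.
Governing: min(1009.7, 1316.3, 735.9, 989.6) = 735.9 kN → gross-section yield.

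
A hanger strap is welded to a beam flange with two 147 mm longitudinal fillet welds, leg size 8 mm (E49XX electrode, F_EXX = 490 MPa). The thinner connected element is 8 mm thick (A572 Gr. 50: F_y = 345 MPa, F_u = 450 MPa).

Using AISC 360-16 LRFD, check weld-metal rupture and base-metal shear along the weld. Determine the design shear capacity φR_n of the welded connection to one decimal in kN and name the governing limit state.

366.7 kN (weld metal governs)

Weld metal: throat = 0.707×8 = 5.656 mm, L = 2×147 = 294 mm. φR_n = 0.75 × 0.6 × 490 × 5.656 × 294 = 366.7 kN.
Base metal shear (8 mm plate): yield φR_n = 1.0×0.6×345×8×294 = 486.9 kN; rupture φR_n = 0.75×0.6×450×8×294 = 476.3 kN; take 476.3 kN (rupture).
Governing: min(366.7, 476.3) = 366.7 kN → weld metal.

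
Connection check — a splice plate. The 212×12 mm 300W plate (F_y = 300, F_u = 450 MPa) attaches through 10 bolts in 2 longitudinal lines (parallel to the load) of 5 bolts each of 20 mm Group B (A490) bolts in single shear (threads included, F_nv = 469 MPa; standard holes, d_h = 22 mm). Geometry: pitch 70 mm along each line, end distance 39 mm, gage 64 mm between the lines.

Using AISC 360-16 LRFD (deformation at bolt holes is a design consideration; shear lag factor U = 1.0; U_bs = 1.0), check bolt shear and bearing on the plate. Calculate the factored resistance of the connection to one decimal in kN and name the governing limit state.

Bolt shear: A_b = π(20)²/4 = 314.16 mm². φR_n = 0.75 × 469 × 314.16 × 10 × 1 = 1105.1 kN.
Bearing (12 mm plate, F_u = 450 MPa): end bolts L_c = 39 − 22/2 = 28, R_n = min(1.2×28×12×450, 2.4×20×12×450) = 181.44 kN/bolt; interior L_c = 70 − 22 = 48, R_n = 259.2 kN/bolt. φR_n = 0.75 × (2×181.44 + 8×259.2) = 1827.4 kN.
Governing: min(1105.1, 1827.4) = 1105.1 kN → bolt shear.

1105.1 kN (bolt shear governs)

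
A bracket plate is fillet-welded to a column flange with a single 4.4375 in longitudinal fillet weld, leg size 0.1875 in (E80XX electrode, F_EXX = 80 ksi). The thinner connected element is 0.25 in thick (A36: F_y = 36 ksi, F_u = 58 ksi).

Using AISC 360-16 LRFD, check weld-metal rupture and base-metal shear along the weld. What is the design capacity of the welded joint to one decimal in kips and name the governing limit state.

Weld metal: throat = 0.707×0.1875 = 0.13256 in, L = 4.4375 in. φR_n = 0.75 × 0.6 × 80 × 0.13256 × 4.4375 = 21.2 kips.
Base metal shear (0.25 in plate): yield φR_n = 1.0×0.6×36×0.25×4.4375 = 24.0 kips; rupture φR_n = 0.75×0.6×58×0.25×4.4375 = 29.0 kips; take 24.0 kips (yield).
Governing: min(21.2, 24.0) = 21.2 kips → weld metal.

21.2 kips (weld metal governs)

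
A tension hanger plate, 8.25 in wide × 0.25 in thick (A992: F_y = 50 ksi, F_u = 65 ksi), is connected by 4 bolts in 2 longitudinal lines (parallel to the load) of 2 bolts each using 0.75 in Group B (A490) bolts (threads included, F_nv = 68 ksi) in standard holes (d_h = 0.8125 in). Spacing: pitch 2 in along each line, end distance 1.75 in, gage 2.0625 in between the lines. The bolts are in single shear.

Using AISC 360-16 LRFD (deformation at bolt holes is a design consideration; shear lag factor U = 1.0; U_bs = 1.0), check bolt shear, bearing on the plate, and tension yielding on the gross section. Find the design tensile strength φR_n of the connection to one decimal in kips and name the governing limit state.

Bolt shear: A_b = π(0.75)²/4 = 0.44179 in². φR_n = 0.75 × 68 × 0.44179 × 4 × 1 = 90.1 kips.
Bearing (0.25 in plate, F_u = 65 ksi): end bolts L_c = 1.75 − 0.8125/2 = 1.34375, R_n = min(1.2×1.34375×0.25×65, 2.4×0.75×0.25×65) = 26.203 kips/bolt; interior L_c = 2 − 0.8125 = 1.1875, R_n = 23.156 kips/bolt. φR_n = 0.75 × (2×26.203 + 2×23.156) = 74.0 kips.
Tension yield (gross): A_g = 8.25×0.25 = 2.0625 in². φR_n = 0.90 × 50 × 2.0625 = 92.8 kips.
Governing: min(90.1, 74.0, 92.8) = 74.0 kips → bearing.

74.0 kips (bearing governs)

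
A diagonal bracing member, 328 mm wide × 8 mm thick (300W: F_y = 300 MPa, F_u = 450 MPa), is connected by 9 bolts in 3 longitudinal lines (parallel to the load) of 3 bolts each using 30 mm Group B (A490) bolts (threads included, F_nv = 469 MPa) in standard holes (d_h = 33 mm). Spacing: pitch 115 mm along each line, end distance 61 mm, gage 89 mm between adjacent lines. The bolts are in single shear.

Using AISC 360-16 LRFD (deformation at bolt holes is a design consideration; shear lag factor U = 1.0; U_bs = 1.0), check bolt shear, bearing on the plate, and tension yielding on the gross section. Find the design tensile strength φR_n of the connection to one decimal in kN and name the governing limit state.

708.5 kN (gross-section yield governs)

Bolt shear: A_b = π(30)²/4 = 706.86 mm². φR_n = 0.75 × 469 × 706.86 × 9 × 1 = 2237.7 kN.
Bearing (8 mm plate, F_u = 450 MPa): end bolts L_c = 61 − 33/2 = 44.5, R_n = min(1.2×44.5×8×450, 2.4×30×8×450) = 192.24 kN/bolt; interior L_c = 115 − 33 = 82, R_n = 259.2 kN/bolt. φR_n = 0.75 × (3×192.24 + 6×259.2) = 1598.9 kN.
Tension yield (gross): A_g = 328×8 = 2624 mm². φR_n = 0.90 × 300 × 2624 = 708.5 kN.
Governing: min(2237.7, 1598.9, 708.5) = 708.5 kN → gross-section yield.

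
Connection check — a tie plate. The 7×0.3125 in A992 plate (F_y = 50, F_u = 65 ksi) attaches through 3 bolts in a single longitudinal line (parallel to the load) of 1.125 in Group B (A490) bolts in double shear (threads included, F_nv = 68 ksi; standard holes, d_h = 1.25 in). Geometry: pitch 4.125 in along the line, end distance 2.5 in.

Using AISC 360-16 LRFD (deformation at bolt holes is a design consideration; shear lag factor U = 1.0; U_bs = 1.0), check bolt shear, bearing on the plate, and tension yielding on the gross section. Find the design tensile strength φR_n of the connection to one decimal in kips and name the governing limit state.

Bolt shear: A_b = π(1.125)²/4 = 0.99402 in². φR_n = 0.75 × 68 × 0.99402 × 3 × 2 = 304.2 kips.
Bearing (0.3125 in plate, F_u = 65 ksi): end bolts L_c = 2.5 − 1.25/2 = 1.875, R_n = min(1.2×1.875×0.3125×65, 2.4×1.125×0.3125×65) = 45.703 kips/bolt; interior L_c = 4.125 − 1.25 = 2.875, R_n = 54.844 kips/bolt. φR_n = 0.75 × (1×45.703 + 2×54.844) = 116.5 kips.
Tension yield (gross): A_g = 7×0.3125 = 2.1875 in². φR_n = 0.90 × 50 × 2.1875 = 98.4 kips.
Governing: min(304.2, 116.5, 98.4) = 98.4 kips → gross-section yield.

98.4 kips (gross-section yield governs)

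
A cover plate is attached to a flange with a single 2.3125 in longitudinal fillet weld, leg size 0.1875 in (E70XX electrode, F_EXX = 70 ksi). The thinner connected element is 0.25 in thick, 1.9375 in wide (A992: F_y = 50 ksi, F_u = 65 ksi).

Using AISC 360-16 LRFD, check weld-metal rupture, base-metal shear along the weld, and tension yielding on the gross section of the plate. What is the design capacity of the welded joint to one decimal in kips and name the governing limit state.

Weld metal: throat = 0.707×0.1875 = 0.13256 in, L = 2.3125 in. φR_n = 0.75 × 0.6 × 70 × 0.13256 × 2.3125 = 9.7 kips.
Base metal shear (0.25 in plate): yield φR_n = 1.0×0.6×50×0.25×2.3125 = 17.3 kips; rupture φR_n = 0.75×0.6×65×0.25×2.3125 = 16.9 kips; take 16.9 kips (rupture).
Tension yield (gross): A_g = 1.9375×0.25 = 0.48438 in². φR_n = 0.90 × 50 × 0.48438 = 21.8 kips.
Governing: min(9.7, 16.9, 21.8) = 9.7 kips → weld metal.

9.7 kips (weld metal governs)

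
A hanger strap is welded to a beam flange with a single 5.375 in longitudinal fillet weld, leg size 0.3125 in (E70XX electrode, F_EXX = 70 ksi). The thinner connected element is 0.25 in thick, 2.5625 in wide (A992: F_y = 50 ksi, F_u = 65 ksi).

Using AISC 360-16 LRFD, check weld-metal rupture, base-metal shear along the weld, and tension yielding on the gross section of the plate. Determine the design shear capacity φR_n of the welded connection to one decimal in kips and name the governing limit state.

Weld metal: throat = 0.707×0.3125 = 0.22094 in, L = 5.375 in. φR_n = 0.75 × 0.6 × 70 × 0.22094 × 5.375 = 37.4 kips.
Base metal shear (0.25 in plate): yield φR_n = 1.0×0.6×50×0.25×5.375 = 40.3 kips; rupture φR_n = 0.75×0.6×65×0.25×5.375 = 39.3 kips; take 39.3 kips (rupture).
Tension yield (gross): A_g = 2.5625×0.25 = 0.64063 in². φR_n = 0.90 × 50 × 0.64063 = 28.8 kips.
Governing: min(37.4, 39.3, 28.8) = 28.8 kips → gross-section yield.

28.8 kips (gross-section yield governs)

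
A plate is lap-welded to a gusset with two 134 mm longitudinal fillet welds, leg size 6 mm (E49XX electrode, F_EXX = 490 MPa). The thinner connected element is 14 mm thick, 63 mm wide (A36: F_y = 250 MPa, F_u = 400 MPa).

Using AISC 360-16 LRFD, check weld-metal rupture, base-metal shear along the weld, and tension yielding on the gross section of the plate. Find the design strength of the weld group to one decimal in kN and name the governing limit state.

198.5 kN (gross-section yield governs)

Weld metal: throat = 0.707×6 = 4.242 mm, L = 2×134 = 268 mm. φR_n = 0.75 × 0.6 × 490 × 4.242 × 268 = 250.7 kN.
Base metal shear (14 mm plate): yield φR_n = 1.0×0.6×250×14×268 = 562.8 kN; rupture φR_n = 0.75×0.6×400×14×268 = 675.4 kN; take 562.8 kN (yield).
Tension yield (gross): A_g = 63×14 = 882 mm². φR_n = 0.90 × 250 × 882 = 198.5 kN.
Governing: min(250.7, 562.8, 198.5) = 198.5 kN → gross-section yield.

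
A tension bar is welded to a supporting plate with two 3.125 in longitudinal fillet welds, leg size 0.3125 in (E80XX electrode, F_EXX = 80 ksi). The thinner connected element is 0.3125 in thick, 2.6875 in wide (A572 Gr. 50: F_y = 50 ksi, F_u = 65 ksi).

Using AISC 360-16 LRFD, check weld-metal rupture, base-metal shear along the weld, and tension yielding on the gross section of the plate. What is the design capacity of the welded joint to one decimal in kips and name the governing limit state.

37.8 kips (gross-section yield governs)

Weld metal: throat = 0.707×0.3125 = 0.22094 in, L = 2×3.125 = 6.25 in. φR_n = 0.75 × 0.6 × 80 × 0.22094 × 6.25 = 49.7 kips.
Base metal shear (0.3125 in plate): yield φR_n = 1.0×0.6×50×0.3125×6.25 = 58.6 kips; rupture φR_n = 0.75×0.6×65×0.3125×6.25 = 57.1 kips; take 57.1 kips (rupture).
Tension yield (gross): A_g = 2.6875×0.3125 = 0.83984 in². φR_n = 0.90 × 50 × 0.83984 = 37.8 kips.
Governing: min(49.7, 57.1, 37.8) = 37.8 kips → gross-section yield.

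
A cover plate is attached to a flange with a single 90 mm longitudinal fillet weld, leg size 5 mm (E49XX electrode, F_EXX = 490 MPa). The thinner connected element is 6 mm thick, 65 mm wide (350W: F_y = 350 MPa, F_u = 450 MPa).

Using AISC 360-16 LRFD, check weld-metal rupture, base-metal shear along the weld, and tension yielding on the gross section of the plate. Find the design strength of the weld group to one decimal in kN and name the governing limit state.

Weld metal: throat = 0.707×5 = 3.535 mm, L = 90 mm. φR_n = 0.75 × 0.6 × 490 × 3.535 × 90 = 70.2 kN.
Base metal shear (6 mm plate): yield φR_n = 1.0×0.6×350×6×90 = 113.4 kN; rupture φR_n = 0.75×0.6×450×6×90 = 109.4 kN; take 109.4 kN (rupture).
Tension yield (gross): A_g = 65×6 = 390 mm². φR_n = 0.90 × 350 × 390 = 122.9 kN.
Governing: min(70.2, 109.4, 122.9) = 70.2 kN → weld metal.

70.2 kN (weld metal governs)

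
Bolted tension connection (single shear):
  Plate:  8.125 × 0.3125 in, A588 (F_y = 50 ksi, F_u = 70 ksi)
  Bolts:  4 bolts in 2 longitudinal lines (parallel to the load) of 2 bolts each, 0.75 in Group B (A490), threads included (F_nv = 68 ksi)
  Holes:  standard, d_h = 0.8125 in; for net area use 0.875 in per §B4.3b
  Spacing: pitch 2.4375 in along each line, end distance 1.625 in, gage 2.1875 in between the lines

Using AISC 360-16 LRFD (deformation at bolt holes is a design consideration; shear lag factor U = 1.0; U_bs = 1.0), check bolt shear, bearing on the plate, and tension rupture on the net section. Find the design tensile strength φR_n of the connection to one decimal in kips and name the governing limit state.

90.1 kips (bolt shear governs)

Bolt shear: A_b = π(0.75)²/4 = 0.44179 in². φR_n = 0.75 × 68 × 0.44179 × 4 × 1 = 90.1 kips.
Bearing (0.3125 in plate, F_u = 70 ksi): end bolts L_c = 1.625 − 0.8125/2 = 1.21875, R_n = min(1.2×1.21875×0.3125×70, 2.4×0.75×0.3125×70) = 31.992 kips/bolt; interior L_c = 2.4375 − 0.8125 = 1.625, R_n = 39.375 kips/bolt. φR_n = 0.75 × (2×31.992 + 2×39.375) = 107.1 kips.
Tension rupture (net): A_n = (8.125 − 2×0.875)×0.3125 = 1.9922 in² (U = 1.0, A_e = A_n). φR_n = 0.75 × 70 × 1.9922 = 104.6 kips.
Governing: min(90.1, 107.1, 104.6) = 90.1 kips → bolt shear.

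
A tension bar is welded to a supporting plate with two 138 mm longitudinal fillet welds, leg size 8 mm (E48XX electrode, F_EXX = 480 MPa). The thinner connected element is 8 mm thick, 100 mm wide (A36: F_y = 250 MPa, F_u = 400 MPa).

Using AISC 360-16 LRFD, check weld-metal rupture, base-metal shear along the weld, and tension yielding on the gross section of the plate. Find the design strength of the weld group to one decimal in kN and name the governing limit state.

Weld metal: throat = 0.707×8 = 5.656 mm, L = 2×138 = 276 mm. φR_n = 0.75 × 0.6 × 480 × 5.656 × 276 = 337.2 kN.
Base metal shear (8 mm plate): yield φR_n = 1.0×0.6×250×8×276 = 331.2 kN; rupture φR_n = 0.75×0.6×400×8×276 = 397.4 kN; take 331.2 kN (yield).
Tension yield (gross): A_g = 100×8 = 800 mm². φR_n = 0.90 × 250 × 800 = 180.0 kN.
Governing: min(337.2, 331.2, 180.0) = 180.0 kN → gross-section yield.

180.0 kN (gross-section yield governs)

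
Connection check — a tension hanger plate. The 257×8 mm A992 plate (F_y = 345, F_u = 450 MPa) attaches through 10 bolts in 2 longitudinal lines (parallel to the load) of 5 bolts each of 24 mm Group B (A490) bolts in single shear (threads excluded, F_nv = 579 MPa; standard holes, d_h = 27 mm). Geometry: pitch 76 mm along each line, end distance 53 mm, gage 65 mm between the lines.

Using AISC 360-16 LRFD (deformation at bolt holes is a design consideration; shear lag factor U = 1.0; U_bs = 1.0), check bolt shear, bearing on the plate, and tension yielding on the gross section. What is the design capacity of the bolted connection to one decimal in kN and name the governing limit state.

638.4 kN (gross-section yield governs)

Bolt shear: A_b = π(24)²/4 = 452.39 mm². φR_n = 0.75 × 579 × 452.39 × 10 × 1 = 1964.5 kN.
Bearing (8 mm plate, F_u = 450 MPa): end bolts L_c = 53 − 27/2 = 39.5, R_n = min(1.2×39.5×8×450, 2.4×24×8×450) = 170.64 kN/bolt; interior L_c = 76 − 27 = 49, R_n = 207.36 kN/bolt. φR_n = 0.75 × (2×170.64 + 8×207.36) = 1500.1 kN.
Tension yield (gross): A_g = 257×8 = 2056 mm². φR_n = 0.90 × 345 × 2056 = 638.4 kN.
Governing: min(1964.5, 1500.1, 638.4) = 638.4 kN → gross-section yield.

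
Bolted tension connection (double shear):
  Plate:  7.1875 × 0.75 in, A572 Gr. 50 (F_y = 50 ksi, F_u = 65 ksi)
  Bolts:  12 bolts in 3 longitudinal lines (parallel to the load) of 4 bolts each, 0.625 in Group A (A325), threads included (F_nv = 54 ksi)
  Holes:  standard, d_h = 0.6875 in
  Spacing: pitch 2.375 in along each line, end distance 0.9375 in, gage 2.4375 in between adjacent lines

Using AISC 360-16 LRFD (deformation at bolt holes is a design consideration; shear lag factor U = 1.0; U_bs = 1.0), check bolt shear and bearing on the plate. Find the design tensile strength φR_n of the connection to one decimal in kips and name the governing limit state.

Bolt shear: A_b = π(0.625)²/4 = 0.3068 in². φR_n = 0.75 × 54 × 0.3068 × 12 × 2 = 298.2 kips.
Bearing (0.75 in plate, F_u = 65 ksi): end bolts L_c = 0.9375 − 0.6875/2 = 0.59375, R_n = min(1.2×0.59375×0.75×65, 2.4×0.625×0.75×65) = 34.734 kips/bolt; interior L_c = 2.375 − 0.6875 = 1.6875, R_n = 73.125 kips/bolt. φR_n = 0.75 × (3×34.734 + 9×73.125) = 571.7 kips.
Governing: min(298.2, 571.7) = 298.2 kips → bolt shear.

298.2 kips (bolt shear governs)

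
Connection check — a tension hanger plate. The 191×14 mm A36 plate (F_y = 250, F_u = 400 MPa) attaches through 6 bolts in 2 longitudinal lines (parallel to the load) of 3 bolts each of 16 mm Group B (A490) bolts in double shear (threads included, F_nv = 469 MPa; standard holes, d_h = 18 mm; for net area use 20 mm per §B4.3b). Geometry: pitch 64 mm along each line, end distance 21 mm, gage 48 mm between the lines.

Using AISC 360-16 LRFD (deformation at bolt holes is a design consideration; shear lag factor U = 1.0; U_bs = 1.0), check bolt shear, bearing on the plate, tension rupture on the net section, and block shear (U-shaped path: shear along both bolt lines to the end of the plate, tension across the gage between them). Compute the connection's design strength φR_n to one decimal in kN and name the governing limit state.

Bolt shear: A_b = π(16)²/4 = 201.06 mm². φR_n = 0.75 × 469 × 201.06 × 6 × 2 = 848.7 kN.
Bearing (14 mm plate, F_u = 400 MPa): end bolts L_c = 21 − 18/2 = 12, R_n = min(1.2×12×14×400, 2.4×16×14×400) = 80.64 kN/bolt; interior L_c = 64 − 18 = 46, R_n = 215.04 kN/bolt. φR_n = 0.75 × (2×80.64 + 4×215.04) = 766.1 kN.
Tension rupture (net): A_n = (191 − 2×20)×14 = 2114 mm² (U = 1.0, A_e = A_n). φR_n = 0.75 × 400 × 2114 = 634.2 kN.
Block shear: shear path 2×[21+2×64] = 2×149 mm, A_gv = 4172, A_nv = 2×(149 − 2.5×20)×14 = 2772 mm²; tension across gage: (48 − 1×20)×14 = 392 mm². R_n = min(0.6×400×2772, 0.6×250×4172) + 1.0×400×392 = min(665.28, 625.8) + 156.8 = 782.6 kN. φR_n = 0.75 × 782.6 = 587.0 kN.
Governing: min(848.7, 766.1, 634.2, 587.0) = 587.0 kN → block shear.

587.0 kN (block shear governs)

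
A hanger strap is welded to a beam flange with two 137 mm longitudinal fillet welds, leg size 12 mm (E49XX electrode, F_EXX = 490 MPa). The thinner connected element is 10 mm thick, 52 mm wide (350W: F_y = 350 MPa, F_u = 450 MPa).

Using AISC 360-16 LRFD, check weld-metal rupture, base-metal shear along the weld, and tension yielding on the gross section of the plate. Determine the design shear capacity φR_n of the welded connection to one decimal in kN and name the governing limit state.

Weld metal: throat = 0.707×12 = 8.484 mm, L = 2×137 = 274 mm. φR_n = 0.75 × 0.6 × 490 × 8.484 × 274 = 512.6 kN.
Base metal shear (10 mm plate): yield φR_n = 1.0×0.6×350×10×274 = 575.4 kN; rupture φR_n = 0.75×0.6×450×10×274 = 554.9 kN; take 554.9 kN (rupture).
Tension yield (gross): A_g = 52×10 = 520 mm². φR_n = 0.90 × 350 × 520 = 163.8 kN.
Governing: min(512.6, 554.9, 163.8) = 163.8 kN → gross-section yield.

163.8 kN (gross-section yield governs)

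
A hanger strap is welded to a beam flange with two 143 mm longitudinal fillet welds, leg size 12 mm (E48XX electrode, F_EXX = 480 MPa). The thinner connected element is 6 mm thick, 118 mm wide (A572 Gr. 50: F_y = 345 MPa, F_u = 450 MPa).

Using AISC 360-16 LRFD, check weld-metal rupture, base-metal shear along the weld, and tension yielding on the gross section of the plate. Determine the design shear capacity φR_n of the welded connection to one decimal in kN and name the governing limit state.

Weld metal: throat = 0.707×12 = 8.484 mm, L = 2×143 = 286 mm. φR_n = 0.75 × 0.6 × 480 × 8.484 × 286 = 524.1 kN.
Base metal shear (6 mm plate): yield φR_n = 1.0×0.6×345×6×286 = 355.2 kN; rupture φR_n = 0.75×0.6×450×6×286 = 347.5 kN; take 347.5 kN (rupture).
Tension yield (gross): A_g = 118×6 = 708 mm². φR_n = 0.90 × 345 × 708 = 219.8 kN.
Governing: min(524.1, 347.5, 219.8) = 219.8 kN → gross-section yield.

219.8 kN (gross-section yield governs)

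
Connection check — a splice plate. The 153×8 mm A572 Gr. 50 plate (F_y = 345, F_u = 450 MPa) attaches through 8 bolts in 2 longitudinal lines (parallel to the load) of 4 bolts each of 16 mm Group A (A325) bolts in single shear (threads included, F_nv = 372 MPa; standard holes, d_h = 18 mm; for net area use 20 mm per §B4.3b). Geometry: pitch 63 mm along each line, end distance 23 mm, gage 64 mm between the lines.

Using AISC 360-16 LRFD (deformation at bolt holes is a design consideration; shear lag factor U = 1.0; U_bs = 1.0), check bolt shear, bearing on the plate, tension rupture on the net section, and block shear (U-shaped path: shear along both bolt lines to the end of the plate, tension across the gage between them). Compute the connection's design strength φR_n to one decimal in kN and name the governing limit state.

Bolt shear: A_b = π(16)²/4 = 201.06 mm². φR_n = 0.75 × 372 × 201.06 × 8 × 1 = 448.8 kN.
Bearing (8 mm plate, F_u = 450 MPa): end bolts L_c = 23 − 18/2 = 14, R_n = min(1.2×14×8×450, 2.4×16×8×450) = 60.48 kN/bolt; interior L_c = 63 − 18 = 45, R_n = 138.24 kN/bolt. φR_n = 0.75 × (2×60.48 + 6×138.24) = 712.8 kN.
Tension rupture (net): A_n = (153 − 2×20)×8 = 904 mm² (U = 1.0, A_e = A_n). φR_n = 0.75 × 450 × 904 = 305.1 kN.
Block shear: shear path 2×[23+3×63] = 2×212 mm, A_gv = 3392, A_nv = 2×(212 − 3.5×20)×8 = 2272 mm²; tension across gage: (64 − 1×20)×8 = 352 mm². R_n = min(0.6×450×2272, 0.6×345×3392) + 1.0×450×352 = min(613.44, 702.14) + 158.4 = 771.84 kN. φR_n = 0.75 × 771.84 = 578.9 kN.
Governing: min(448.8, 712.8, 305.1, 578.9) = 305.1 kN → net-section rupture.

305.1 kN (net-section rupture governs)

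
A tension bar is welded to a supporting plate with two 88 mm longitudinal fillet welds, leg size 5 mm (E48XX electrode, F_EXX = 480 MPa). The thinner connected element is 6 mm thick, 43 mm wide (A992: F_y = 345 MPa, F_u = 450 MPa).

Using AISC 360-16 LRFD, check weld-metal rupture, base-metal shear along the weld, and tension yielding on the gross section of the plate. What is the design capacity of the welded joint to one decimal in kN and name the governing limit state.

Weld metal: throat = 0.707×5 = 3.535 mm, L = 2×88 = 176 mm. φR_n = 0.75 × 0.6 × 480 × 3.535 × 176 = 134.4 kN.
Base metal shear (6 mm plate): yield φR_n = 1.0×0.6×345×6×176 = 218.6 kN; rupture φR_n = 0.75×0.6×450×6×176 = 213.8 kN; take 213.8 kN (rupture).
Tension yield (gross): A_g = 43×6 = 258 mm². φR_n = 0.90 × 345 × 258 = 80.1 kN.
Governing: min(134.4, 213.8, 80.1) = 80.1 kN → gross-section yield.

80.1 kN (gross-section yield governs)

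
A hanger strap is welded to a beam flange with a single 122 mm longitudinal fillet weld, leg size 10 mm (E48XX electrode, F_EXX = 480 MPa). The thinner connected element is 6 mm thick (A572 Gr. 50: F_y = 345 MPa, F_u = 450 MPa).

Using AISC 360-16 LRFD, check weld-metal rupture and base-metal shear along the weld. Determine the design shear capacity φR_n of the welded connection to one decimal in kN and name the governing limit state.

Weld metal: throat = 0.707×10 = 7.07 mm, L = 122 mm. φR_n = 0.75 × 0.6 × 480 × 7.07 × 122 = 186.3 kN.
Base metal shear (6 mm plate): yield φR_n = 1.0×0.6×345×6×122 = 151.5 kN; rupture φR_n = 0.75×0.6×450×6×122 = 148.2 kN; take 148.2 kN (rupture).
Governing: min(186.3, 148.2) = 148.2 kN → base-metal shear.

148.2 kN (base-metal shear governs)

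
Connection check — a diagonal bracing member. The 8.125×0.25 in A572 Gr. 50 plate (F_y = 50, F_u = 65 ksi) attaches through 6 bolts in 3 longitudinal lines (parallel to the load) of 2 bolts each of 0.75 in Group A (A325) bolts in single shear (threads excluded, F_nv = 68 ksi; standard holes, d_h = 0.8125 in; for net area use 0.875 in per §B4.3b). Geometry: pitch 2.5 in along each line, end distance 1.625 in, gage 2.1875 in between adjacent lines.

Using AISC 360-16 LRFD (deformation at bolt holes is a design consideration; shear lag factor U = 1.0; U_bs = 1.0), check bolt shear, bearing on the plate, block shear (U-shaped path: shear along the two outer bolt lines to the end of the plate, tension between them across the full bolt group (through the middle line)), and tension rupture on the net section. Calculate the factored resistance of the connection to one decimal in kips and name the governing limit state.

67.0 kips (net-section rupture governs)

Bolt shear: A_b = π(0.75)²/4 = 0.44179 in². φR_n = 0.75 × 68 × 0.44179 × 6 × 1 = 135.2 kips.
Bearing (0.25 in plate, F_u = 65 ksi): end bolts L_c = 1.625 − 0.8125/2 = 1.21875, R_n = min(1.2×1.21875×0.25×65, 2.4×0.75×0.25×65) = 23.766 kips/bolt; interior L_c = 2.5 − 0.8125 = 1.6875, R_n = 29.25 kips/bolt. φR_n = 0.75 × (3×23.766 + 3×29.25) = 119.3 kips.
Block shear: shear path 2×[1.625+1×2.5] = 2×4.125 in, A_gv = 2.0625, A_nv = 2×(4.125 − 1.5×0.875)×0.25 = 1.4063 in²; tension across gage: (4.375 − 2×0.875)×0.25 = 0.65625 in². R_n = min(0.6×65×1.4063, 0.6×50×2.0625) + 1.0×65×0.65625 = min(54.846, 61.875) + 42.656 = 97.502 kips. φR_n = 0.75 × 97.502 = 73.1 kips.
Tension rupture (net): A_n = (8.125 − 3×0.875)×0.25 = 1.375 in² (U = 1.0, A_e = A_n). φR_n = 0.75 × 65 × 1.375 = 67.0 kips.
Governing: min(135.2, 119.3, 73.1, 67.0) = 67.0 kips → net-section rupture.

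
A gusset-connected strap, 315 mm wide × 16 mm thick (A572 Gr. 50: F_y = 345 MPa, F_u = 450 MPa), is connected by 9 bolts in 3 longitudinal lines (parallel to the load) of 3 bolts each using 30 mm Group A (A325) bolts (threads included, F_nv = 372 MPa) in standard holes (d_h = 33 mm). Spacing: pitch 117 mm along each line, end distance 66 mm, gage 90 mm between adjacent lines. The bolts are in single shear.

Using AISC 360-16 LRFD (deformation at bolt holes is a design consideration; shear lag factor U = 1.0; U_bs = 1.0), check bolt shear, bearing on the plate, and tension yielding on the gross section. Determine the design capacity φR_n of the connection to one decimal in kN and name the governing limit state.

1564.9 kN (gross-section yield governs)

Bolt shear: A_b = π(30)²/4 = 706.86 mm². φR_n = 0.75 × 372 × 706.86 × 9 × 1 = 1774.9 kN.
Bearing (16 mm plate, F_u = 450 MPa): end bolts L_c = 66 − 33/2 = 49.5, R_n = min(1.2×49.5×16×450, 2.4×30×16×450) = 427.68 kN/bolt; interior L_c = 117 − 33 = 84, R_n = 518.4 kN/bolt. φR_n = 0.75 × (3×427.68 + 6×518.4) = 3295.1 kN.
Tension yield (gross): A_g = 315×16 = 5040 mm². φR_n = 0.90 × 345 × 5040 = 1564.9 kN.
Governing: min(1774.9, 3295.1, 1564.9) = 1564.9 kN → gross-section yield.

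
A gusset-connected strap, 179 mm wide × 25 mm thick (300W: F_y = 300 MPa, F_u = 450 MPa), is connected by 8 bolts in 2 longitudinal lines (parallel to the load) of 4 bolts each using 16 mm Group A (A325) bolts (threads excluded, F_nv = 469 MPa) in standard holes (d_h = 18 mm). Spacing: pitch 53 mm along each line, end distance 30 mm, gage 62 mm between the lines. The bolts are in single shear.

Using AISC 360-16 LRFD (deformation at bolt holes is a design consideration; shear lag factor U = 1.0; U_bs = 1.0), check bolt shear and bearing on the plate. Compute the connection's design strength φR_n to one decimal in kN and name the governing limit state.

565.8 kN (bolt shear governs)

Bolt shear: A_b = π(16)²/4 = 201.06 mm². φR_n = 0.75 × 469 × 201.06 × 8 × 1 = 565.8 kN.
Bearing (25 mm plate, F_u = 450 MPa): end bolts L_c = 30 − 18/2 = 21, R_n = min(1.2×21×25×450, 2.4×16×25×450) = 283.5 kN/bolt; interior L_c = 53 − 18 = 35, R_n = 432 kN/bolt. φR_n = 0.75 × (2×283.5 + 6×432) = 2369.3 kN.
Governing: min(565.8, 2369.3) = 565.8 kN → bolt shear.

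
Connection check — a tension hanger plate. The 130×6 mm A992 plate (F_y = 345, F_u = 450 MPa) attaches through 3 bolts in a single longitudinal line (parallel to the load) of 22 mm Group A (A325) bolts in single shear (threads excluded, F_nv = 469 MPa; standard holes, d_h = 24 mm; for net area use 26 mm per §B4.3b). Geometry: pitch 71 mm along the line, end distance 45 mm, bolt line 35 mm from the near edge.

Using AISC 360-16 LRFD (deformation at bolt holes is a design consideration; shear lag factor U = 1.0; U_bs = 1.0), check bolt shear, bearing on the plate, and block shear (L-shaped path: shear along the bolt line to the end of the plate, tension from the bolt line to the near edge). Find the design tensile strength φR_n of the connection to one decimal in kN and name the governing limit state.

192.8 kN (block shear governs)

Bolt shear: A_b = π(22)²/4 = 380.13 mm². φR_n = 0.75 × 469 × 380.13 × 3 × 1 = 401.1 kN.
Bearing (6 mm plate, F_u = 450 MPa): end bolts L_c = 45 − 24/2 = 33, R_n = min(1.2×33×6×450, 2.4×22×6×450) = 106.92 kN/bolt; interior L_c = 71 − 24 = 47, R_n = 142.56 kN/bolt. φR_n = 0.75 × (1×106.92 + 2×142.56) = 294.0 kN.
Block shear: shear path 1×[45+2×71] = 1×187 mm, A_gv = 1122, A_nv = 1×(187 − 2.5×26)×6 = 732 mm²; tension to near edge: (35 − 0.5×26)×6 = 132 mm². R_n = min(0.6×450×732, 0.6×345×1122) + 1.0×450×132 = min(197.64, 232.25) + 59.4 = 257.04 kN. φR_n = 0.75 × 257.04 = 192.8 kN.
Governing: min(401.1, 294.0, 192.8) = 192.8 kN → block shear.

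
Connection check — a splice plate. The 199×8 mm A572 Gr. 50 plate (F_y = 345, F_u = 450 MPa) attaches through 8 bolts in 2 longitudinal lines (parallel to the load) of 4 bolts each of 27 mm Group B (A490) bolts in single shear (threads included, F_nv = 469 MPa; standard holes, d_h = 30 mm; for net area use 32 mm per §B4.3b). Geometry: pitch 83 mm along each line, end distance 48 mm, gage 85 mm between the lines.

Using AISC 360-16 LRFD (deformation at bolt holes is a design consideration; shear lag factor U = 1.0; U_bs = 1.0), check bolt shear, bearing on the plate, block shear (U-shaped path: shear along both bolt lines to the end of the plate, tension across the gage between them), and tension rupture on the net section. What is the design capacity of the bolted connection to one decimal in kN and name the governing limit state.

364.5 kN (net-section rupture governs)

Bolt shear: A_b = π(27)²/4 = 572.56 mm². φR_n = 0.75 × 469 × 572.56 × 8 × 1 = 1611.2 kN.
Bearing (8 mm plate, F_u = 450 MPa): end bolts L_c = 48 − 30/2 = 33, R_n = min(1.2×33×8×450, 2.4×27×8×450) = 142.56 kN/bolt; interior L_c = 83 − 30 = 53, R_n = 228.96 kN/bolt. φR_n = 0.75 × (2×142.56 + 6×228.96) = 1244.2 kN.
Block shear: shear path 2×[48+3×83] = 2×297 mm, A_gv = 4752, A_nv = 2×(297 − 3.5×32)×8 = 2960 mm²; tension across gage: (85 − 1×32)×8 = 424 mm². R_n = min(0.6×450×2960, 0.6×345×4752) + 1.0×450×424 = min(799.2, 983.66) + 190.8 = 990 kN. φR_n = 0.75 × 990 = 742.5 kN.
Tension rupture (net): A_n = (199 − 2×32)×8 = 1080 mm² (U = 1.0, A_e = A_n). φR_n = 0.75 × 450 × 1080 = 364.5 kN.
Governing: min(1611.2, 1244.2, 742.5, 364.5) = 364.5 kN → net-section rupture.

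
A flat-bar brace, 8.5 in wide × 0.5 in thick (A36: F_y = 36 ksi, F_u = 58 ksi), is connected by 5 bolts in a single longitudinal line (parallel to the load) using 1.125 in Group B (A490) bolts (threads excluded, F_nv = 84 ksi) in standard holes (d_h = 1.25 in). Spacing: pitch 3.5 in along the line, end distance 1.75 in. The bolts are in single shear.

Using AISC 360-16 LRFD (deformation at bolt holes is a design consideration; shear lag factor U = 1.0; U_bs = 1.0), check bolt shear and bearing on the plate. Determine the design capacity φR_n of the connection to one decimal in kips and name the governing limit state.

264.3 kips (bearing governs)

Bolt shear: A_b = π(1.125)²/4 = 0.99402 in². φR_n = 0.75 × 84 × 0.99402 × 5 × 1 = 313.1 kips.
Bearing (0.5 in plate, F_u = 58 ksi): end bolts L_c = 1.75 − 1.25/2 = 1.125, R_n = min(1.2×1.125×0.5×58, 2.4×1.125×0.5×58) = 39.15 kips/bolt; interior L_c = 3.5 − 1.25 = 2.25, R_n = 78.3 kips/bolt. φR_n = 0.75 × (1×39.15 + 4×78.3) = 264.3 kips.
Governing: min(313.1, 264.3) = 264.3 kips → bearing.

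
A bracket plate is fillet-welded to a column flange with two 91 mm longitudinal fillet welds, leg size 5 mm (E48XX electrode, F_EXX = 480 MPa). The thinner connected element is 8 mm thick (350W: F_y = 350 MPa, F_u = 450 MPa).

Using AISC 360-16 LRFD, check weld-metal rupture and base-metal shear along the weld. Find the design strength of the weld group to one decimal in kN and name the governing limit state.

139.0 kN (weld metal governs)

Weld metal: throat = 0.707×5 = 3.535 mm, L = 2×91 = 182 mm. φR_n = 0.75 × 0.6 × 480 × 3.535 × 182 = 139.0 kN.
Base metal shear (8 mm plate): yield φR_n = 1.0×0.6×350×8×182 = 305.8 kN; rupture φR_n = 0.75×0.6×450×8×182 = 294.8 kN; take 294.8 kN (rupture).
Governing: min(139.0, 294.8) = 139.0 kN → weld metal.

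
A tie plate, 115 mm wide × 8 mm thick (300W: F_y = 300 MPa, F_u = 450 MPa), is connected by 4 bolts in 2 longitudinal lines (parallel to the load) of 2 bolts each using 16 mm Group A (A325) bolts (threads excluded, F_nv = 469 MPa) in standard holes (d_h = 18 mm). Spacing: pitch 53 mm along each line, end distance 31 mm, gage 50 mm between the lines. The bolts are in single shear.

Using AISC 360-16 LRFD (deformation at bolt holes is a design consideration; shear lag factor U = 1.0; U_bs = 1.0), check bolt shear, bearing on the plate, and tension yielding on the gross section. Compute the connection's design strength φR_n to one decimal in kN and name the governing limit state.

248.4 kN (gross-section yield governs)

Bolt shear: A_b = π(16)²/4 = 201.06 mm². φR_n = 0.75 × 469 × 201.06 × 4 × 1 = 282.9 kN.
Bearing (8 mm plate, F_u = 450 MPa): end bolts L_c = 31 − 18/2 = 22, R_n = min(1.2×22×8×450, 2.4×16×8×450) = 95.04 kN/bolt; interior L_c = 53 − 18 = 35, R_n = 138.24 kN/bolt. φR_n = 0.75 × (2×95.04 + 2×138.24) = 349.9 kN.
Tension yield (gross): A_g = 115×8 = 920 mm². φR_n = 0.90 × 300 × 920 = 248.4 kN.
Governing: min(282.9, 349.9, 248.4) = 248.4 kN → gross-section yield.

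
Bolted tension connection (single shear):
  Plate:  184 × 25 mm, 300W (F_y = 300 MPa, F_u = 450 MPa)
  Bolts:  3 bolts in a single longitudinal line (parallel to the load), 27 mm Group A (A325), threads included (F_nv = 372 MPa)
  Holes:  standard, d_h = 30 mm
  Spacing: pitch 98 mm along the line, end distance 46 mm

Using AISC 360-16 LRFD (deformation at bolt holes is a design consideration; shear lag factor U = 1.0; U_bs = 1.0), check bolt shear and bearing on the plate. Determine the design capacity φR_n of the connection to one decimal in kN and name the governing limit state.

479.2 kN (bolt shear governs)

Bolt shear: A_b = π(27)²/4 = 572.56 mm². φR_n = 0.75 × 372 × 572.56 × 3 × 1 = 479.2 kN.
Bearing (25 mm plate, F_u = 450 MPa): end bolts L_c = 46 − 30/2 = 31, R_n = min(1.2×31×25×450, 2.4×27×25×450) = 418.5 kN/bolt; interior L_c = 98 − 30 = 68, R_n = 729 kN/bolt. φR_n = 0.75 × (1×418.5 + 2×729) = 1407.4 kN.
Governing: min(479.2, 1407.4) = 479.2 kN → bolt shear.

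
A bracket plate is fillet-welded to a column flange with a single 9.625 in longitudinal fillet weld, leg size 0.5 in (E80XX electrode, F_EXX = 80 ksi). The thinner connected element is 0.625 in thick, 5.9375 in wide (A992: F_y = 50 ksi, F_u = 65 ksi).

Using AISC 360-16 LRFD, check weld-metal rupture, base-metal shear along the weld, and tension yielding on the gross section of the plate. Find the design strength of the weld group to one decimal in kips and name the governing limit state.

Weld metal: throat = 0.707×0.5 = 0.3535 in, L = 9.625 in. φR_n = 0.75 × 0.6 × 80 × 0.3535 × 9.625 = 122.5 kips.
Base metal shear (0.625 in plate): yield φR_n = 1.0×0.6×50×0.625×9.625 = 180.5 kips; rupture φR_n = 0.75×0.6×65×0.625×9.625 = 176.0 kips; take 176.0 kips (rupture).
Tension yield (gross): A_g = 5.9375×0.625 = 3.7109 in². φR_n = 0.90 × 50 × 3.7109 = 167.0 kips.
Governing: min(122.5, 176.0, 167.0) = 122.5 kips → weld metal.

122.5 kips (weld metal governs)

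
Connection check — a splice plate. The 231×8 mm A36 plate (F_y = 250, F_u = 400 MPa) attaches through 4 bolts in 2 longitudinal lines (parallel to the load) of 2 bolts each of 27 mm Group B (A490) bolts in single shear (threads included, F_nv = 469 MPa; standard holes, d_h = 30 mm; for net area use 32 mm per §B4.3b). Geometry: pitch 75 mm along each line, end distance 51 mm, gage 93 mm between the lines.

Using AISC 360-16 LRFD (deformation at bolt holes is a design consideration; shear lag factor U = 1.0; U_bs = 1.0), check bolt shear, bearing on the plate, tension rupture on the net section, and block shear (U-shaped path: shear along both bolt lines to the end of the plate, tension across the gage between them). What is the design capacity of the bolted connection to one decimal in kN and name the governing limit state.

371.0 kN (block shear governs)

Bolt shear: A_b = π(27)²/4 = 572.56 mm². φR_n = 0.75 × 469 × 572.56 × 4 × 1 = 805.6 kN.
Bearing (8 mm plate, F_u = 400 MPa): end bolts L_c = 51 − 30/2 = 36, R_n = min(1.2×36×8×400, 2.4×27×8×400) = 138.24 kN/bolt; interior L_c = 75 − 30 = 45, R_n = 172.8 kN/bolt. φR_n = 0.75 × (2×138.24 + 2×172.8) = 466.6 kN.
Tension rupture (net): A_n = (231 − 2×32)×8 = 1336 mm² (U = 1.0, A_e = A_n). φR_n = 0.75 × 400 × 1336 = 400.8 kN.
Block shear: shear path 2×[51+1×75] = 2×126 mm, A_gv = 2016, A_nv = 2×(126 − 1.5×32)×8 = 1248 mm²; tension across gage: (93 − 1×32)×8 = 488 mm². R_n = min(0.6×400×1248, 0.6×250×2016) + 1.0×400×488 = min(299.52, 302.4) + 195.2 = 494.72 kN. φR_n = 0.75 × 494.72 = 371.0 kN.
Governing: min(805.6, 466.6, 400.8, 371.0) = 371.0 kN → block shear.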